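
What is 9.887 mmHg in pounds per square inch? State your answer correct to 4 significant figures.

1 mmHg = 0.0193368 pounds per square inch.
Then 9.887 × 0.0193368 ≈ 0.1912 psi.

0.1912 psi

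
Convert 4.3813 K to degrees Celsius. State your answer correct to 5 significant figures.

-268.77 degrees Celsius

K = °C + 273.15.
Applying the formula gives -268.77 °C.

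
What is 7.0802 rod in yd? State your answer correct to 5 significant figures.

1 rod = 5.50000 yards.
Then 7.0802 × 5.50000 ≈ 38.941 yd.

38.941 yards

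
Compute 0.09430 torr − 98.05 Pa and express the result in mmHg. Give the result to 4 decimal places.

-0.6411 millimeters of mercury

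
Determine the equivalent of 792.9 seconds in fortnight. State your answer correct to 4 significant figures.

0.0006555 fortnights

1 s = 8.26720 × 10^-7 fortnights.
So 792.9 × 8.26720 × 10^-7 ≈ 0.0006555 fortnight.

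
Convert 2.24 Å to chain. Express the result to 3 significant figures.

1 angstrom = 4.97097e-12 chain.
Thus 2.24 × 4.97097e-12 ≈ 1.11e-11 chain.

1.11e-11 chains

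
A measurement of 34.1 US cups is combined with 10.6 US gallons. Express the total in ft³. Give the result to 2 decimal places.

34.1 US cup = 0.284907 ft³ and 10.6 US gal = 1.41701 ft³.
0.284907 + 1.41701 ≈ 1.70 ft³.

1.70 cubic feet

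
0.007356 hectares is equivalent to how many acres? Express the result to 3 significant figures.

0.0182 acre

1 hectare = 2.47105 acre.
Then 0.007356 × 2.47105 ≈ 0.0182 acre.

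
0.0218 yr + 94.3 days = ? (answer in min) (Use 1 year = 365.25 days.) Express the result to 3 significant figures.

0.0218 yr = 11465.9 min and 94.3 d = 135792 min.
11465.9 + 135792 ≈ 147000 min.

147000 min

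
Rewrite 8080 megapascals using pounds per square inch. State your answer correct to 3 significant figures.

1 MPa = 145.038 psi.
So 8080 × 145.038 ≈ 1.17 × 10^6 psi.

1.17 × 10^6 psi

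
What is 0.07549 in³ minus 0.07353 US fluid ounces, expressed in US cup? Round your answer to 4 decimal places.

-0.0040 US cups

0.07549 in³ = 0.00522874 US cup and 0.07353 US fl oz = 0.00919125 US cup.
0.00522874 − 0.00919125 ≈ -0.0040 US cup.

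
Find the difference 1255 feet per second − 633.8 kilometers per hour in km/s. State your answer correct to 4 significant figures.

1255 ft/s = 0.382524 km/s and 633.8 km/h = 0.176056 km/s.
0.382524 − 0.176056 ≈ 0.2065 km/s.

0.2065 km/s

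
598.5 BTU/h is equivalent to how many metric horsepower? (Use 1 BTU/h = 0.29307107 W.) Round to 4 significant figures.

0.2385 metric horsepower

1 BTU/h = 0.000398466 PS.
598.5 × 0.000398466 ≈ 0.2385 PS.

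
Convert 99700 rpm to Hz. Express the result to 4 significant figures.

1 rpm = 0.0166667 hertz.
Then 99700 × 0.0166667 ≈ 1662 Hz.

1662 hertz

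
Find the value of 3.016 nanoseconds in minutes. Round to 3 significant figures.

5.03e-11 min

1 nanosecond = 1.66667e-11 minutes.
Thus 3.016 × 1.66667e-11 ≈ 5.03e-11 min.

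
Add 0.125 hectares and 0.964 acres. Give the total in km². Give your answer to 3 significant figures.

0.00515 km²

0.125 ha = 0.00125000 km² and 0.964 acre = 0.00390117 km².
0.00125000 + 0.00390117 ≈ 0.00515 km².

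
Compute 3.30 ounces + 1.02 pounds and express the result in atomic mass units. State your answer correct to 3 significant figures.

3.30 oz = 5.63392 × 10^25 u and 1.02 lb = 2.78623 × 10^26 u.
5.63392 × 10^25 + 2.78623 × 10^26 ≈ 3.35 × 10^26 u.

3.35 × 10^26 u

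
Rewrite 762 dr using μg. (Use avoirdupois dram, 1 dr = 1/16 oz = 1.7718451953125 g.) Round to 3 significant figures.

1 dr = 1.77185e+6 μg.
Thus 762 × 1.77185e+6 ≈ 1.35e+9 μg.

1.35e+9 micrograms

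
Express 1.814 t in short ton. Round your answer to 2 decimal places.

1 metric ton = 1.10231 short tons.
Then 1.814 × 1.10231 ≈ 2.00 short ton.

2.00 short ton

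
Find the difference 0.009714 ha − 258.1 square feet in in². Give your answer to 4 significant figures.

113400 square inches

0.009714 ha = 150567 in² and 258.1 ft² = 37166.4 in².
150567 − 37166.4 ≈ 113400 in².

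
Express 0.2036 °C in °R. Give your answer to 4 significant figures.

°R = (°C + 273.15) × 9/5.
Applying the formula gives 492.0 °R.

492.0 °R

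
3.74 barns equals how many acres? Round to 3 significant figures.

9.24 × 10^-32 acres

1 barn = 2.47105 × 10^-32 acre.
Then 3.74 × 2.47105 × 10^-32 ≈ 9.24 × 10^-32 acre.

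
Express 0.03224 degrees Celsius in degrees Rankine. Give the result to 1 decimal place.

491.7 °R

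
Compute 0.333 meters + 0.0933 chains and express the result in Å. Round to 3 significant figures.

0.333 m = 3.33000 × 10^9 Å and 0.0933 chain = 1.87690 × 10^10 Å.
3.33000 × 10^9 + 1.87690 × 10^10 ≈ 2.21 × 10^10 Å.

2.21 × 10^10 Å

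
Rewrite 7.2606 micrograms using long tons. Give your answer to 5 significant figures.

1 microgram = 9.84207e-13 long tons.
So 7.2606 × 9.84207e-13 ≈ 7.1459e-12 long ton.

7.1459e-12 long tons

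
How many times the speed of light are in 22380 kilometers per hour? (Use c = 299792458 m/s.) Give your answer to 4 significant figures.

2.074 × 10^-5 c

1 kilometer per hour = 9.26567 × 10^-10 c.
22380 × 9.26567 × 10^-10 ≈ 2.074 × 10^-5 c.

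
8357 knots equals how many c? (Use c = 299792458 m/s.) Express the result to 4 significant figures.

1 kn = 1.71600e-9 c.
Then 8357 × 1.71600e-9 ≈ 1.434e-5 c.

1.434e-5 c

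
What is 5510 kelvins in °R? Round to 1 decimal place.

°R = K × 9/5.
Applying the formula gives 9918.0 °R.

9918.0 degrees Rankine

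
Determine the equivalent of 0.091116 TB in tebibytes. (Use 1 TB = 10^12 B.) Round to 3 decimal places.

0.083 tebibytes

1 TB = 0.909495 TiB.
0.091116 × 0.909495 ≈ 0.083 TiB.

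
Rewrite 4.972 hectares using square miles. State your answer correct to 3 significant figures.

1 hectare = 0.00386102 square miles.
Thus 4.972 × 0.00386102 ≈ 0.0192 mi².

0.0192 mi²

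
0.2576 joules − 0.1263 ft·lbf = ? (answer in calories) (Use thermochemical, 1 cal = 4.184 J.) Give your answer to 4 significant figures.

0.02064 calories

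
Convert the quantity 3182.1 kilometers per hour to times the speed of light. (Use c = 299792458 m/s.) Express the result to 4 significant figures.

1 kilometer per hour = 9.26567 × 10^-10 c.
3182.1 × 9.26567 × 10^-10 ≈ 2.948 × 10^-6 c.

2.948 × 10^-6 c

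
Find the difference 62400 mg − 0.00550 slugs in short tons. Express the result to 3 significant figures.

-1.97 × 10^-5 short ton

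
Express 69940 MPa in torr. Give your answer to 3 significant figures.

5.25 × 10^8 torr

1 MPa = 7500.62 torr.
Thus 69940 × 7500.62 ≈ 5.25 × 10^8 torr.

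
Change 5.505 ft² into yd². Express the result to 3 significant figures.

1 square foot = 0.111111 yd².
Then 5.505 × 0.111111 ≈ 0.612 yd².

0.612 square yards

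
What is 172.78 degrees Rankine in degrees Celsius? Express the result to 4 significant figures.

-177.2 °C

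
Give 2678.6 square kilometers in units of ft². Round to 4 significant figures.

1 km² = 1.07639e+7 ft².
So 2678.6 × 1.07639e+7 ≈ 2.883e+10 ft².

2.883e+10 ft²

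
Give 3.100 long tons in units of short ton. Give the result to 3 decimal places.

1 long ton = 1.12000 short tons.
Thus 3.100 × 1.12000 ≈ 3.472 short ton.

3.472 short tons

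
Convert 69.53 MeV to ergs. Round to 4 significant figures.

1 megaelectronvolt = 1.60218e-6 erg.
Then 69.53 × 1.60218e-6 ≈ 0.0001114 erg.

0.0001114 erg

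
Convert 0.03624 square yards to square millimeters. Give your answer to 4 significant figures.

1 yd² = 836127 square millimeters.
0.03624 × 836127 ≈ 30300 mm².

30300 mm²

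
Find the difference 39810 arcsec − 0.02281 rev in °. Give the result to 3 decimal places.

2.847 °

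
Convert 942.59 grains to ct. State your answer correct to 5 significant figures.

1 grain = 0.323995 ct.
942.59 × 0.323995 ≈ 305.39 ct.

305.39 carats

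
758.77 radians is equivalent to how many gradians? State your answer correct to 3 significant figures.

48300 gradians

1 rad = 63.6620 gradians.
758.77 × 63.6620 ≈ 48300 grad.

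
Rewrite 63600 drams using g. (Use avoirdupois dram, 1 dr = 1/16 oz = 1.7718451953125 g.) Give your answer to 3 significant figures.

113000 grams

1 dr = 1.77185 g.
Then 63600 × 1.77185 ≈ 113000 g.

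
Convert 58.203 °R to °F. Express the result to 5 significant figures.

-401.47 degrees Fahrenheit

°R = °F + 459.67.
Applying the formula gives -401.47 °F.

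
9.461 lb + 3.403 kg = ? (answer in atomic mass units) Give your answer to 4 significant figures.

4.634 × 10^27 atomic mass units

9.461 lb = 2.58436 × 10^27 u and 3.403 kg = 2.04933 × 10^27 u.
2.58436 × 10^27 + 2.04933 × 10^27 ≈ 4.634 × 10^27 u.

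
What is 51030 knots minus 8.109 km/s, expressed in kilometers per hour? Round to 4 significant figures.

65320 kilometers per hour

51030 kn = 94507.6 km/h and 8.109 km/s = 29192.4 km/h.
94507.6 − 29192.4 ≈ 65320 km/h.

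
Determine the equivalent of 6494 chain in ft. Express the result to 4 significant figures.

428600 feet

1 chain = 66.0000 ft.
So 6494 × 66.0000 ≈ 428600 ft.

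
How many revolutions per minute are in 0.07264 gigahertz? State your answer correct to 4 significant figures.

4.358e+9 rpm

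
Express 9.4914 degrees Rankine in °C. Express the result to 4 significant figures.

-267.9 °C

°R = (°C + 273.15) × 9/5.
Applying the formula gives -267.9 °C.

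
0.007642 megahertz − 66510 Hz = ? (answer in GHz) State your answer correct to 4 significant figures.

-5.887 × 10^-5 gigahertz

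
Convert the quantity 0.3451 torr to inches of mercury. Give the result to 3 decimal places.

1 torr = 0.0393701 inHg.
Then 0.3451 × 0.0393701 ≈ 0.014 inHg.

0.014 inches of mercury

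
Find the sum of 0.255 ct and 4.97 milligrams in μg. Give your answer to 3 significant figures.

56000 micrograms

0.255 ct = 51000.0 μg and 4.97 mg = 4970.00 μg.
51000.0 + 4970.00 ≈ 56000 μg.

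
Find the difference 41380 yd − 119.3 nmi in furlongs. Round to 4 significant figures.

41380 yd = 188.091 furlong and 119.3 nmi = 1098.30 furlong.
188.091 − 1098.30 ≈ -910.2 furlong.

-910.2 furlongs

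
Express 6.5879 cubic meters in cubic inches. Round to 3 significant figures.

1 cubic meter = 61023.7 cubic inches.
Thus 6.5879 × 61023.7 ≈ 402000 in³.

402000 cubic inches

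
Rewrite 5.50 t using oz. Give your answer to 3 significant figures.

194000 ounces

1 metric ton = 35274.0 ounces.
So 5.50 × 35274.0 ≈ 194000 oz.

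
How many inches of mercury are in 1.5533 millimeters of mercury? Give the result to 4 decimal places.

1 millimeter of mercury = 0.0393701 inHg.
Then 1.5533 × 0.0393701 ≈ 0.0612 inHg.

0.0612 inHg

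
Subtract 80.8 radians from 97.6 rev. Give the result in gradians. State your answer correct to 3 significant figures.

97.6 rev = 39040.0 grad and 80.8 rad = 5143.89 grad.
39040.0 − 5143.89 ≈ 33900 grad.

33900 gradians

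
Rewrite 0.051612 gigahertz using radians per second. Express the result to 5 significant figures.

3.2429 × 10^8 radians per second

1 gigahertz = 6.28319 × 10^9 radians per second.
Then 0.051612 × 6.28319 × 10^9 ≈ 3.2429 × 10^8 rad/s.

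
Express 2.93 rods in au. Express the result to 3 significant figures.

9.85 × 10^-11 astronomical units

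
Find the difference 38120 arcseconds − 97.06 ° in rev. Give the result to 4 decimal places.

-0.2402 revolutions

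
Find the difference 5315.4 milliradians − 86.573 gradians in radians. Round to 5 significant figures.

3.9555 rad

5315.4 mrad = 5.31540 rad and 86.573 grad = 1.35989 rad.
5.31540 − 1.35989 ≈ 3.9555 rad.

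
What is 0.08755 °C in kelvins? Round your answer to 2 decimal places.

K = °C + 273.15.
Applying the formula gives 273.24 K.

273.24 kelvins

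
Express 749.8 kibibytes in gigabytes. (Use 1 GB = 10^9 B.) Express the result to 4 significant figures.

1 kibibyte = 1.02400e-6 gigabytes.
Thus 749.8 × 1.02400e-6 ≈ 0.0007678 GB.

0.0007678 GB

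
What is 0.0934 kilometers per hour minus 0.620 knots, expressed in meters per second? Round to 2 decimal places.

-0.29 meters per second

0.0934 km/h = 0.0259444 m/s and 0.620 kn = 0.318956 m/s.
0.0259444 − 0.318956 ≈ -0.29 m/s.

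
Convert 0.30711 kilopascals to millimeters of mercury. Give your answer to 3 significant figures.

2.30 mmHg

1 kPa = 7.50062 mmHg.
So 0.30711 × 7.50062 ≈ 2.30 mmHg.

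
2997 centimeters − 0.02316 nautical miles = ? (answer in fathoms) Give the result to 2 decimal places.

2997 cm = 16.3878 fathom and 0.02316 nmi = 23.4538 fathom.
16.3878 − 23.4538 ≈ -7.07 fathom.

-7.07 fathoms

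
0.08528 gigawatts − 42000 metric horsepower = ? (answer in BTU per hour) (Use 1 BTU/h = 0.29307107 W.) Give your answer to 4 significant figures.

1.856 × 10^8 BTU/h

0.08528 GW = 2.90987 × 10^8 BTU/h and 42000 PS = 1.05404 × 10^8 BTU/h.
2.90987 × 10^8 − 1.05404 × 10^8 ≈ 1.856 × 10^8 BTU/h.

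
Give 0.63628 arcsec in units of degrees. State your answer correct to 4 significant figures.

0.0001767 °

1 arcsec = 0.000277778 °.
Thus 0.63628 × 0.000277778 ≈ 0.0001767 °.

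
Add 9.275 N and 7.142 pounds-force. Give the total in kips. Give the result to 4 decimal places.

0.0092 kip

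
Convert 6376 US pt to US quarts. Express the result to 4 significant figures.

3188 US quarts

1 US pint = 0.500000 US qt.
Thus 6376 × 0.500000 ≈ 3188 US qt.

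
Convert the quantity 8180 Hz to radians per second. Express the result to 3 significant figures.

51400 rad/s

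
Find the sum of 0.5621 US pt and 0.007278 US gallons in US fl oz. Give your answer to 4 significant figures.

0.5621 US pt = 8.99360 US fl oz and 0.007278 US gal = 0.931584 US fl oz.
8.99360 + 0.931584 ≈ 9.925 US fl oz.

9.925 US fl oz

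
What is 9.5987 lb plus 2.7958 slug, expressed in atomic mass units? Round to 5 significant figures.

9.5987 lb = 2.62198 × 10^27 u and 2.7958 slug = 2.45713 × 10^28 u.
2.62198 × 10^27 + 2.45713 × 10^28 ≈ 2.7193 × 10^28 u.

2.7193 × 10^28 atomic mass units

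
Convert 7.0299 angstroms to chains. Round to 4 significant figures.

1 angstrom = 4.97097e-12 chains.
7.0299 × 4.97097e-12 ≈ 3.495e-11 chain.

3.495e-11 chain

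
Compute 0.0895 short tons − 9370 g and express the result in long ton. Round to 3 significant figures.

0.0895 short ton = 0.0799107 long ton and 9370 g = 0.00922202 long ton.
0.0799107 − 0.00922202 ≈ 0.0707 long ton.

0.0707 long tons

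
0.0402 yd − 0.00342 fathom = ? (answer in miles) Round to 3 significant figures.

0.0402 yd = 2.28409e-5 mi and 0.00342 fathom = 3.88636e-6 mi.
2.28409e-5 − 3.88636e-6 ≈ 1.90e-5 mi.

1.90e-5 miles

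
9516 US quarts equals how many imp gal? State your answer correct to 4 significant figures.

1981 imp gal

1 US quart = 0.208169 imp gal.
Then 9516 × 0.208169 ≈ 1981 imp gal.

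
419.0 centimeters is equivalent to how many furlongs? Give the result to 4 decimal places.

0.0208 furlong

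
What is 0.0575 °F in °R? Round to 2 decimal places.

°R = °F + 459.67.
Applying the formula gives 459.73 °R.

459.73 °R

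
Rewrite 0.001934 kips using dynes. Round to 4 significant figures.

860300 dynes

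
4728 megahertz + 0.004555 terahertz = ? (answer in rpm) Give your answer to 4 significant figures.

5.570e+11 rpm

4728 MHz = 2.83680e+11 rpm and 0.004555 THz = 2.73300e+11 rpm.
2.83680e+11 + 2.73300e+11 ≈ 5.570e+11 rpm.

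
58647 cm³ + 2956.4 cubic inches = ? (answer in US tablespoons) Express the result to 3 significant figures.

7240 US tbsp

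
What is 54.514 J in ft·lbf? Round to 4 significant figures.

1 joule = 0.737562 ft·lbf.
So 54.514 × 0.737562 ≈ 40.21 ft·lbf.

40.21 ft·lbf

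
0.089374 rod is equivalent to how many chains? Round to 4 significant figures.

1 rod = 0.250000 chains.
So 0.089374 × 0.250000 ≈ 0.02234 chain.

0.02234 chains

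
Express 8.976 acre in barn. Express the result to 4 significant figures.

3.632 × 10^32 barn

1 acre = 4.04686 × 10^31 barns.
Then 8.976 × 4.04686 × 10^31 ≈ 3.632 × 10^32 barn.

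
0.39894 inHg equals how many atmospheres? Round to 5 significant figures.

0.013333 atm

1 inHg = 0.0334211 atmospheres.
So 0.39894 × 0.0334211 ≈ 0.013333 atm.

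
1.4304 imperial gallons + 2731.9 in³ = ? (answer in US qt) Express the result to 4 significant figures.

1.4304 imp gal = 6.87136 US qt and 2731.9 in³ = 47.3056 US qt.
6.87136 + 47.3056 ≈ 54.18 US qt.

54.18 US qt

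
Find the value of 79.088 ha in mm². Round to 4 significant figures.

7.909 × 10^11 mm²

1 ha = 1.00000 × 10^10 mm².
Thus 79.088 × 1.00000 × 10^10 ≈ 7.909 × 10^11 mm².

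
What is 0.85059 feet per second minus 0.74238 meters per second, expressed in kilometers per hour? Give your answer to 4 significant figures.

0.85059 ft/s = 0.933335 km/h and 0.74238 m/s = 2.67257 km/h.
0.933335 − 2.67257 ≈ -1.739 km/h.

-1.739 kilometers per hour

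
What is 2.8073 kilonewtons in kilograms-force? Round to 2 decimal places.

286.26 kilograms-force

1 kilonewton = 101.9716 kilograms-force.
So 2.8073 × 101.9716 ≈ 286.26 kgf.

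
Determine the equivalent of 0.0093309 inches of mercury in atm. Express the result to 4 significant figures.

0.0003118 atmospheres

1 inch of mercury = 0.0334211 atmospheres.
So 0.0093309 × 0.0334211 ≈ 0.0003118 atm.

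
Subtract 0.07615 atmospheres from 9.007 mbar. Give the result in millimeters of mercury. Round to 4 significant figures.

-51.12 millimeters of mercury

9.007 mbar = 6.75580 mmHg and 0.07615 atm = 57.8740 mmHg.
6.75580 − 57.8740 ≈ -51.12 mmHg.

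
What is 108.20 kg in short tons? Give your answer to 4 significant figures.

0.1193 short tons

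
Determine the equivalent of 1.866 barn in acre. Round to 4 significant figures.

4.611 × 10^-32 acres

1 barn = 2.47105 × 10^-32 acre.
Then 1.866 × 2.47105 × 10^-32 ≈ 4.611 × 10^-32 acre.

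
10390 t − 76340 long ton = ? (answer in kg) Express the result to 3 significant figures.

-6.72 × 10^7 kilograms

10390 t = 1.03900 × 10^7 kg and 76340 long ton = 7.75650 × 10^7 kg.
1.03900 × 10^7 − 7.75650 × 10^7 ≈ -6.72 × 10^7 kg.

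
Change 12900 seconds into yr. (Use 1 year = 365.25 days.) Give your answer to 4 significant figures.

0.0004088 years

1 s = 3.16881e-8 yr.
12900 × 3.16881e-8 ≈ 0.0004088 yr.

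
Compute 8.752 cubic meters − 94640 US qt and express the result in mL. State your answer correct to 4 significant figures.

8.752 m³ = 8.75200 × 10^6 mL and 94640 US qt = 8.95628 × 10^7 mL.
8.75200 × 10^6 − 8.95628 × 10^7 ≈ -8.081 × 10^7 mL.

-8.081 × 10^7 milliliters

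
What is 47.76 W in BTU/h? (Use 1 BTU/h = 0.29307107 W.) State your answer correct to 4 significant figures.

163.0 BTU/h

1 watt = 3.41214 BTU/h.
Then 47.76 × 3.41214 ≈ 163.0 BTU/h.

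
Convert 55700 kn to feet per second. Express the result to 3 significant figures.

1 knot = 1.68781 ft/s.
Thus 55700 × 1.68781 ≈ 94000 ft/s.

94000 feet per second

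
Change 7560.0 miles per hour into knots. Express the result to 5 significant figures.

1 mile per hour = 0.868976 kn.
Thus 7560.0 × 0.868976 ≈ 6569.5 kn.

6569.5 kn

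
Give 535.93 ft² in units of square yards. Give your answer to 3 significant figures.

1 square foot = 0.111111 yd².
So 535.93 × 0.111111 ≈ 59.5 yd².

59.5 yd²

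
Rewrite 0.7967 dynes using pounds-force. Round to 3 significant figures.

1 dyn = 2.24809 × 10^-6 pounds-force.
0.7967 × 2.24809 × 10^-6 ≈ 1.79 × 10^-6 lbf.

1.79 × 10^-6 lbf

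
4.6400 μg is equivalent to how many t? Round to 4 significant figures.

1 microgram = 1.00000 × 10^-12 t.
Thus 4.6400 × 1.00000 × 10^-12 ≈ 4.640 × 10^-12 t.

4.640 × 10^-12 metric tons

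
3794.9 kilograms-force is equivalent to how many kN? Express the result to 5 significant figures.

37.215 kilonewtons

1 kgf = 0.00980665 kilonewtons.
Thus 3794.9 × 0.00980665 ≈ 37.215 kN.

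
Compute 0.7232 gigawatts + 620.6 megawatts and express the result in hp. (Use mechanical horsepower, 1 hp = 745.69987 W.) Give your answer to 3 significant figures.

0.7232 GW = 969827 hp and 620.6 MW = 832238 hp.
969827 + 832238 ≈ 1.80 × 10^6 hp.

1.80 × 10^6 hp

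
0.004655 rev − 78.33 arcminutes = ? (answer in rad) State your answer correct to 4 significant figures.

0.006463 radians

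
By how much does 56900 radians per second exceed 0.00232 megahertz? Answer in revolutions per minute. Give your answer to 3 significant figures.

56900 rad/s = 543355 rpm and 0.00232 MHz = 139200 rpm.
543355 − 139200 ≈ 404000 rpm.

404000 rpm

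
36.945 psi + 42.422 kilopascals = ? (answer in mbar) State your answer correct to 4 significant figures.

36.945 psi = 2547.27 mbar and 42.422 kPa = 424.220 mbar.
2547.27 + 424.220 ≈ 2971 mbar.

2971 mbar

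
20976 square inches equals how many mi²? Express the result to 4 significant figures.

1 in² = 2.49098e-10 mi².
Thus 20976 × 2.49098e-10 ≈ 5.225e-6 mi².

5.225e-6 mi²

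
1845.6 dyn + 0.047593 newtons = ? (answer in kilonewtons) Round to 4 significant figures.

6.605 × 10^-5 kN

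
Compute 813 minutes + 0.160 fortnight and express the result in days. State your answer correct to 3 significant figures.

813 min = 0.564583 d and 0.160 fortnight = 2.24000 d.
0.564583 + 2.24000 ≈ 2.80 d.

2.80 d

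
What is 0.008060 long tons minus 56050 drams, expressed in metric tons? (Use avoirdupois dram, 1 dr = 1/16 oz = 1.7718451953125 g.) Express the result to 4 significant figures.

0.008060 long ton = 0.00818934 t and 56050 dr = 0.0993119 t.
0.00818934 − 0.0993119 ≈ -0.09112 t.

-0.09112 t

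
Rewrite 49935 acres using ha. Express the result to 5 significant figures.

1 acre = 0.404686 ha.
Then 49935 × 0.404686 ≈ 20208 ha.

20208 hectares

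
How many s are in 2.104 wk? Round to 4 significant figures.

1.272 × 10^6 seconds

1 week = 604800 seconds.
So 2.104 × 604800 ≈ 1.272 × 10^6 s.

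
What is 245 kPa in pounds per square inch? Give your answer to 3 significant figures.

1 kPa = 0.145038 pounds per square inch.
245 × 0.145038 ≈ 35.5 psi.

35.5 pounds per square inch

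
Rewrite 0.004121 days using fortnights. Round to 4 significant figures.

1 d = 0.0714286 fortnights.
Then 0.004121 × 0.0714286 ≈ 0.0002944 fortnight.

0.0002944 fortnights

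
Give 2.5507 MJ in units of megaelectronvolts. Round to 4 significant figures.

1 megajoule = 6.24151e+18 MeV.
2.5507 × 6.24151e+18 ≈ 1.592e+19 MeV.

1.592e+19 megaelectronvolts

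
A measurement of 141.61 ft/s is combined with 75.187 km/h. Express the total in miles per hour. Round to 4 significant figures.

143.3 mph

141.61 ft/s = 96.5523 mph and 75.187 km/h = 46.7190 mph.
96.5523 + 46.7190 ≈ 143.3 mph.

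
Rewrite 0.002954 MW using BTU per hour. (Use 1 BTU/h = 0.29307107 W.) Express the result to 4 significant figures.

1 MW = 3.41214 × 10^6 BTU per hour.
0.002954 × 3.41214 × 10^6 ≈ 10080 BTU/h.

10080 BTU/h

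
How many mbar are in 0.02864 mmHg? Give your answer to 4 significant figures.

1 millimeter of mercury = 1.33322 mbar.
Then 0.02864 × 1.33322 ≈ 0.03818 mbar.

0.03818 millibar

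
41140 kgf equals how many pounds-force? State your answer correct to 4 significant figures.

1 kilogram-force = 2.20462 pounds-force.
Thus 41140 × 2.20462 ≈ 90700 lbf.

90700 lbf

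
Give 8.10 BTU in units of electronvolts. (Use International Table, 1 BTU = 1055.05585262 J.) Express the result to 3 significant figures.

5.33 × 10^22 eV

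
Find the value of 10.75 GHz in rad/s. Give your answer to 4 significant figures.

6.754 × 10^10 radians per second

1 GHz = 6.28319 × 10^9 radians per second.
So 10.75 × 6.28319 × 10^9 ≈ 6.754 × 10^10 rad/s.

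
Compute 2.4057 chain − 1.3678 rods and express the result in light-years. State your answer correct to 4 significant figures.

4.388 × 10^-15 ly

2.4057 chain = 5.11535 × 10^-15 ly and 1.3678 rod = 7.27105 × 10^-16 ly.
5.11535 × 10^-15 − 7.27105 × 10^-16 ≈ 4.388 × 10^-15 ly.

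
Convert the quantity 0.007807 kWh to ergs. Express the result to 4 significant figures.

2.811 × 10^11 ergs

1 kWh = 3.60000 × 10^13 erg.
Then 0.007807 × 3.60000 × 10^13 ≈ 2.811 × 10^11 erg.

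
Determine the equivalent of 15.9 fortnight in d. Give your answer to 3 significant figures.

1 fortnight = 14.0000 d.
Then 15.9 × 14.0000 ≈ 223 d.

223 d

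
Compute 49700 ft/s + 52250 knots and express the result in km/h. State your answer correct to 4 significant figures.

151300 km/h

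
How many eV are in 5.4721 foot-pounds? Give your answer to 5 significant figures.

4.6307 × 10^19 electronvolts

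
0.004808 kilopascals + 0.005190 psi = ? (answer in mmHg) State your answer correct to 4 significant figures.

0.3045 mmHg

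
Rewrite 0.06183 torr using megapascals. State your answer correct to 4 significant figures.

1 torr = 0.000133322 megapascals.
0.06183 × 0.000133322 ≈ 8.243 × 10^-6 MPa.

8.243 × 10^-6 MPa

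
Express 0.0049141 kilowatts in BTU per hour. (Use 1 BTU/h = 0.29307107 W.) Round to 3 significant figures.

16.8 BTU/h

1 kW = 3412.14 BTU/h.
So 0.0049141 × 3412.14 ≈ 16.8 BTU/h.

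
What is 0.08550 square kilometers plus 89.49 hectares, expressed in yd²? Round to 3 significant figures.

0.08550 km² = 102257 yd² and 89.49 ha = 1.07029 × 10^6 yd².
102257 + 1.07029 × 10^6 ≈ 1.17 × 10^6 yd².

1.17 × 10^6 square yards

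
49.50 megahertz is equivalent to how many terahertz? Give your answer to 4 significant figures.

4.950e-5 terahertz

1 MHz = 1.00000e-6 THz.
So 49.50 × 1.00000e-6 ≈ 4.950e-5 THz.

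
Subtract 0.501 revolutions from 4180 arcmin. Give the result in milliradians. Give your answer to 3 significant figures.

4180 arcmin = 1215.91 mrad and 0.501 rev = 3147.88 mrad.
1215.91 − 3147.88 ≈ -1930 mrad.

-1930 mrad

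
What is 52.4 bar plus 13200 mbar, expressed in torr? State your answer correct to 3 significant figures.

52.4 bar = 39303.2 torr and 13200 mbar = 9900.81 torr.
39303.2 + 9900.81 ≈ 49200 torr.

49200 torr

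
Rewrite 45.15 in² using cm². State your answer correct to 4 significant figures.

1 square inch = 6.45160 square centimeters.
Thus 45.15 × 6.45160 ≈ 291.3 cm².

291.3 cm²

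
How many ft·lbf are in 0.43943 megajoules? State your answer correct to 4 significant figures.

324100 ft·lbf

1 MJ = 737562 ft·lbf.
Thus 0.43943 × 737562 ≈ 324100 ft·lbf.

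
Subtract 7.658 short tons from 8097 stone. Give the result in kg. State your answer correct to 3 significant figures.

44500 kg

8097 st = 51418.3 kg and 7.658 short ton = 6947.22 kg.
51418.3 − 6947.22 ≈ 44500 kg.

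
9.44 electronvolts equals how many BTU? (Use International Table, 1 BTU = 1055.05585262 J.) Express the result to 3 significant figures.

1 eV = 1.51857e-22 British thermal units.
9.44 × 1.51857e-22 ≈ 1.43e-21 BTU.

1.43e-21 BTU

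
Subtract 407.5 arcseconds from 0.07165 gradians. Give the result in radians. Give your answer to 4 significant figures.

0.07165 grad = 0.00112548 rad and 407.5 arcsec = 0.00197562 rad.
0.00112548 − 0.00197562 ≈ -0.0008501 rad.

-0.0008501 radians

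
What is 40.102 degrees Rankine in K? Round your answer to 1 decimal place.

°R = K × 9/5.
Applying the formula gives 22.3 K.

22.3 kelvins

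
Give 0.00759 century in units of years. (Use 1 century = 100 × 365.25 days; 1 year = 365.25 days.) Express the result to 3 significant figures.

1 century = 100.000 years.
So 0.00759 × 100.000 ≈ 0.759 yr.

0.759 yr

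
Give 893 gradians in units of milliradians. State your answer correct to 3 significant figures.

14000 mrad

1 gradian = 15.7080 mrad.
So 893 × 15.7080 ≈ 14000 mrad.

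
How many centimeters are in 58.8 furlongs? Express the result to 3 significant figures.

1 furlong = 20116.8 cm.
So 58.8 × 20116.8 ≈ 1.18e+6 cm.

1.18e+6 centimeters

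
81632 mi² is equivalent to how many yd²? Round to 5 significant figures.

2.5286e+11 yd²

1 square mile = 3.09760e+6 yd².
81632 × 3.09760e+6 ≈ 2.5286e+11 yd².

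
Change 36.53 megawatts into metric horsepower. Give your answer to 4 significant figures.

1 MW = 1359.62 PS.
36.53 × 1359.62 ≈ 49670 PS.

49670 metric horsepower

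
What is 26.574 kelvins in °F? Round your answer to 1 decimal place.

K = (°F + 459.67) × 5/9.
Applying the formula gives -411.8 °F.

-411.8 °F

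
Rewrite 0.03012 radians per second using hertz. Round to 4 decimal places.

1 rad/s = 0.159155 Hz.
Then 0.03012 × 0.159155 ≈ 0.0048 Hz.

0.0048 Hz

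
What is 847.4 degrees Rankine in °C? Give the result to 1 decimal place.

°R = (°C + 273.15) × 9/5.
Applying the formula gives 197.6 °C.

197.6 °C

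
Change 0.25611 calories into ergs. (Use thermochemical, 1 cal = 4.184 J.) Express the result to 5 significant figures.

1.0716 × 10^7 erg

1 calorie = 4.18400 × 10^7 ergs.
So 0.25611 × 4.18400 × 10^7 ≈ 1.0716 × 10^7 erg.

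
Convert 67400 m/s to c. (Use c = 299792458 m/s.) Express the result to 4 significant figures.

0.0002248 c

1 m/s = 3.33564e-9 c.
Thus 67400 × 3.33564e-9 ≈ 0.0002248 c.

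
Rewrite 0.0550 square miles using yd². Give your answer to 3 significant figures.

170000 square yards

1 mi² = 3.09760e+6 yd².
So 0.0550 × 3.09760e+6 ≈ 170000 yd².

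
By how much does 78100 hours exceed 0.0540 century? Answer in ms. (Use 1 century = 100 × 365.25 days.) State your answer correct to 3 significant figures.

1.11e+11 ms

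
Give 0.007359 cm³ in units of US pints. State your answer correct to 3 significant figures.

1.56 × 10^-5 US pt

1 cubic centimeter = 0.00211338 US pints.
Then 0.007359 × 0.00211338 ≈ 1.56 × 10^-5 US pt.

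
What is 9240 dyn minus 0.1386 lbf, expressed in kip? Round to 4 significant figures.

-0.0001178 kip

9240 dyn = 2.07723e-5 kip and 0.1386 lbf = 0.000138600 kip.
2.07723e-5 − 0.000138600 ≈ -0.0001178 kip.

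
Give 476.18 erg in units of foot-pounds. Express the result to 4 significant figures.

1 erg = 7.37562e-8 ft·lbf.
476.18 × 7.37562e-8 ≈ 3.512e-5 ft·lbf.

3.512e-5 ft·lbf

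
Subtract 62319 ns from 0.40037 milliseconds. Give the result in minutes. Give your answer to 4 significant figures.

5.634e-6 minutes

0.40037 ms = 6.67283e-6 min and 62319 ns = 1.03865e-6 min.
6.67283e-6 − 1.03865e-6 ≈ 5.634e-6 min.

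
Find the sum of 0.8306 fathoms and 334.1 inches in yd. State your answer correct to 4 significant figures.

0.8306 fathom = 1.66120 yd and 334.1 in = 9.28056 yd.
1.66120 + 9.28056 ≈ 10.94 yd.

10.94 yd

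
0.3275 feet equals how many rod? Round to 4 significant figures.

1 foot = 0.0606061 rod.
Thus 0.3275 × 0.0606061 ≈ 0.01985 rod.

0.01985 rods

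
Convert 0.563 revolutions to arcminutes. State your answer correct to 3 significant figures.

1 rev = 21600.0 arcmin.
Thus 0.563 × 21600.0 ≈ 12200 arcmin.

12200 arcminutes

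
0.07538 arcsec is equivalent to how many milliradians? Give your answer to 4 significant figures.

0.0003655 mrad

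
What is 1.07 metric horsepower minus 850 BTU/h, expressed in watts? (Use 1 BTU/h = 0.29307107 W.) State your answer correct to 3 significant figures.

1.07 PS = 786.984 W and 850 BTU/h = 249.110 W.
786.984 − 249.110 ≈ 538 W.

538 W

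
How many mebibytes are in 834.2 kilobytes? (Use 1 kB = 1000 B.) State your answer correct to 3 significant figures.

1 kilobyte = 0.000953674 mebibytes.
834.2 × 0.000953674 ≈ 0.796 MiB.

0.796 MiB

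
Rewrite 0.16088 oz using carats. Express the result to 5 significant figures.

1 ounce = 141.748 carats.
0.16088 × 141.748 ≈ 22.804 ct.

22.804 carats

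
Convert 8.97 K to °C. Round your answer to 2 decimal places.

-264.18 °C

K = °C + 273.15.
Applying the formula gives -264.18 °C.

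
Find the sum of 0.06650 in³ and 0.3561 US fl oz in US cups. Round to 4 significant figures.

0.06650 in³ = 0.00460606 US cup and 0.3561 US fl oz = 0.0445125 US cup.
0.00460606 + 0.0445125 ≈ 0.04912 US cup.

0.04912 US cup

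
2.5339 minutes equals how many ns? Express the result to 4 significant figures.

1 min = 6.00000e+10 nanoseconds.
Then 2.5339 × 6.00000e+10 ≈ 1.520e+11 ns.

1.520e+11 ns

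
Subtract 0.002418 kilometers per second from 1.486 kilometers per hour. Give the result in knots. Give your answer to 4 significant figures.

-3.898 knots

1.486 km/h = 0.802376 kn and 0.002418 km/s = 4.70022 kn.
0.802376 − 4.70022 ≈ -3.898 kn.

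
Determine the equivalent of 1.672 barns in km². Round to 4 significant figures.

1.672 × 10^-34 km²

1 barn = 1.00000 × 10^-34 km².
So 1.672 × 1.00000 × 10^-34 ≈ 1.672 × 10^-34 km².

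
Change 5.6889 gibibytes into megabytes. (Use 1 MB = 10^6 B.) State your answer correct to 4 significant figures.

1 gibibyte = 1073.74 MB.
So 5.6889 × 1073.74 ≈ 6108 MB.

6108 MB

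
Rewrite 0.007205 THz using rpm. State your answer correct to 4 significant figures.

1 THz = 6.00000e+13 rpm.
So 0.007205 × 6.00000e+13 ≈ 4.323e+11 rpm.

4.323e+11 rpm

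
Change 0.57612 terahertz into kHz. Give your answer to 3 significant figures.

5.76 × 10^8 kHz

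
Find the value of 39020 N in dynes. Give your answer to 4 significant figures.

1 N = 100000 dynes.
Then 39020 × 100000 ≈ 3.902 × 10^9 dyn.

3.902 × 10^9 dyn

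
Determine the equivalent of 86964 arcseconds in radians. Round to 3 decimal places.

1 arcsec = 4.84814 × 10^-6 rad.
86964 × 4.84814 × 10^-6 ≈ 0.422 rad.

0.422 radians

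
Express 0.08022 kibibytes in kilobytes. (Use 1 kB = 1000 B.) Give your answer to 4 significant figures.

0.08215 kilobytes

1 kibibyte = 1.02400 kB.
So 0.08022 × 1.02400 ≈ 0.08215 kB.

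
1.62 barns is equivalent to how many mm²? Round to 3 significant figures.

1 barn = 1.00000 × 10^-22 mm².
So 1.62 × 1.00000 × 10^-22 ≈ 1.62 × 10^-22 mm².

1.62 × 10^-22 mm²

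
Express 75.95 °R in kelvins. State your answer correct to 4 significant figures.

42.19 K

°R = K × 9/5.
Applying the formula gives 42.19 K.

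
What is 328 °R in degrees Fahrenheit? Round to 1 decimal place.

°R = °F + 459.67.
Applying the formula gives -131.7 °F.

-131.7 °F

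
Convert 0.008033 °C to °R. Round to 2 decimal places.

491.68 degrees Rankine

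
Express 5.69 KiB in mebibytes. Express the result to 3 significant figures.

0.00556 MiB

1 KiB = 0.0009765625 MiB.
Then 5.69 × 0.0009765625 ≈ 0.00556 MiB.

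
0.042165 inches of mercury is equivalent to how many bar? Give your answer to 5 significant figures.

0.0014279 bar

1 inHg = 0.0338639 bar.
Then 0.042165 × 0.0338639 ≈ 0.0014279 bar.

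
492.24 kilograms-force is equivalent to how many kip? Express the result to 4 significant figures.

1 kilogram-force = 0.00220462 kip.
Then 492.24 × 0.00220462 ≈ 1.085 kip.

1.085 kip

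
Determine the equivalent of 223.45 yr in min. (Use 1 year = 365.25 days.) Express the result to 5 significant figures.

1 year = 525960 minutes.
223.45 × 525960 ≈ 1.1753 × 10^8 min.

1.1753 × 10^8 min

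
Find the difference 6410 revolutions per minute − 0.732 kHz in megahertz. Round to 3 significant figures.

6410 rpm = 0.000106833 MHz and 0.732 kHz = 0.000732000 MHz.
0.000106833 − 0.000732000 ≈ -0.000625 MHz.

-0.000625 megahertz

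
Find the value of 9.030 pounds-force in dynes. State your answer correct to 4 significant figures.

1 lbf = 444822 dynes.
So 9.030 × 444822 ≈ 4.017 × 10^6 dyn.

4.017 × 10^6 dynes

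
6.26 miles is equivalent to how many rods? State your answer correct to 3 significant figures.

1 mile = 320.000 rods.
So 6.26 × 320.000 ≈ 2000 rod.

2000 rod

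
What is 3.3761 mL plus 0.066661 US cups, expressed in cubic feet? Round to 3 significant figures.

3.3761 mL = 0.000119226 ft³ and 0.066661 US cup = 0.000556955 ft³.
0.000119226 + 0.000556955 ≈ 0.000676 ft³.

0.000676 ft³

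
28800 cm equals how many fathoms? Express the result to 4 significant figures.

157.5 fathom

1 cm = 0.00546807 fathoms.
28800 × 0.00546807 ≈ 157.5 fathom.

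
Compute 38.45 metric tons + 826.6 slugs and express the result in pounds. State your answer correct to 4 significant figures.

38.45 t = 84767.7 lb and 826.6 slug = 26595.1 lb.
84767.7 + 26595.1 ≈ 111400 lb.

111400 lb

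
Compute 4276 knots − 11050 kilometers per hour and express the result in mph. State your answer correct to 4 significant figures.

4276 kn = 4920.73 mph and 11050 km/h = 6866.15 mph.
4920.73 − 6866.15 ≈ -1945 mph.

-1945 mph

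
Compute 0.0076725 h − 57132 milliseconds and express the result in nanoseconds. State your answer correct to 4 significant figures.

-2.951 × 10^10 nanoseconds

0.0076725 h = 2.76210 × 10^10 ns and 57132 ms = 5.71320 × 10^10 ns.
2.76210 × 10^10 − 5.71320 × 10^10 ≈ -2.951 × 10^10 ns.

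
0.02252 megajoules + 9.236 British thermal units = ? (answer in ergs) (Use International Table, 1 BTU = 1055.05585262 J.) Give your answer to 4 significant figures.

0.02252 MJ = 2.25200 × 10^11 erg and 9.236 BTU = 9.74450 × 10^10 erg.
2.25200 × 10^11 + 9.74450 × 10^10 ≈ 3.226 × 10^11 erg.

3.226 × 10^11 erg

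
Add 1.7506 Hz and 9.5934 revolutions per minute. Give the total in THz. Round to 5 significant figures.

1.7506 Hz = 1.75060e-12 THz and 9.5934 rpm = 1.59890e-13 THz.
1.75060e-12 + 1.59890e-13 ≈ 1.9105e-12 THz.

1.9105e-12 THz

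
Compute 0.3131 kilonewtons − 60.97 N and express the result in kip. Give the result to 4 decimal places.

0.3131 kN = 0.0703877 kip and 60.97 N = 0.0137066 kip.
0.0703877 − 0.0137066 ≈ 0.0567 kip.

0.0567 kip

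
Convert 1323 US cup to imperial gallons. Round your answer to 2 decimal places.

1 US cup = 0.0520421 imp gal.
So 1323 × 0.0520421 ≈ 68.85 imp gal.

68.85 imperial gallons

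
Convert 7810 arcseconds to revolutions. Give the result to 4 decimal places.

0.0060 revolutions

1 arcsecond = 7.71605 × 10^-7 revolutions.
7810 × 7.71605 × 10^-7 ≈ 0.0060 rev.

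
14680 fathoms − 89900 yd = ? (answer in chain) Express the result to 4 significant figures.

14680 fathom = 1334.55 chain and 89900 yd = 4086.36 chain.
1334.55 − 4086.36 ≈ -2752 chain.

-2752 chains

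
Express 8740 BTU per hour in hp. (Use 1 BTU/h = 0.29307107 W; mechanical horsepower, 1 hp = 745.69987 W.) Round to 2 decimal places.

1 BTU/h = 0.000393015 hp.
Then 8740 × 0.000393015 ≈ 3.43 hp.

3.43 hp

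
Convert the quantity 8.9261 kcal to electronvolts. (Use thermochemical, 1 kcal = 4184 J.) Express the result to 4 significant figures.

2.331 × 10^23 eV

1 kilocalorie = 2.61145 × 10^22 electronvolts.
Thus 8.9261 × 2.61145 × 10^22 ≈ 2.331 × 10^23 eV.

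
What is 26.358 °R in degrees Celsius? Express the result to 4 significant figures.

°R = (°C + 273.15) × 9/5.
Applying the formula gives -258.5 °C.

-258.5 °C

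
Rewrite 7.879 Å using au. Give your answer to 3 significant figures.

5.27e-21 au

1 Å = 6.68459e-22 au.
So 7.879 × 6.68459e-22 ≈ 5.27e-21 au.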